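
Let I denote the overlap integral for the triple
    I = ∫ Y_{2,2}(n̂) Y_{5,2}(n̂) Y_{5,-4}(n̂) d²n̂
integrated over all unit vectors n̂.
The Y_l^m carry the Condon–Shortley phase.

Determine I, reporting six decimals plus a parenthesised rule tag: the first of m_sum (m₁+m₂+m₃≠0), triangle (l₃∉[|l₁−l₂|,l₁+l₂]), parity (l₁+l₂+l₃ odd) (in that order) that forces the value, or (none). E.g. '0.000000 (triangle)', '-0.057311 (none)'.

-0.137240 (none)

m-sum 0 ✓  L=12 even ✓  3≤5≤7 ✓
Π(2lᵢ+1) = 5×11×11 = 605
triangle coeff Δ(2,5,5) = 1/38610
Σ_t [0,2]: t=0:+1/2880 t=1:−1/576 t=2:+1/2880 = -1/960
(3j)²=10/429 [(2 5 5; 0 0 0)], sign=+1
Σ_t [0,0]: t=0:+1/20160 = 1/20160
(3j)²=12/715 [(2 5 5; 2 2 -4)], sign=-1
⇒ 4πI² = 40/169
I = (-1)√(40/169/(4π)) = -0.13724032
No selection rule forces the value: the integral is nonzero (none).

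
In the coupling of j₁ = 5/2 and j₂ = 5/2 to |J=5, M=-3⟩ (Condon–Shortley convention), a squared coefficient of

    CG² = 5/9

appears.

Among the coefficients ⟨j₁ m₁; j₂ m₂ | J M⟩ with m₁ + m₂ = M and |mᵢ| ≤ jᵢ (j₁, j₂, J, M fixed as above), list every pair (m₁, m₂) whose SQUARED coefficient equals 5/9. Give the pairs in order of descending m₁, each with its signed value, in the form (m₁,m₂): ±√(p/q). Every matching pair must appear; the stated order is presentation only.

(-3/2,-3/2): +√(5/9)

Admissible pairs with m₁+m₂ = M = -3: (-5/2,-1/2), (-3/2,-3/2), (-1/2,-5/2)
  (m₁,m₂)=(-1/2,-5/2): CG² = 2/9, CG = +√(2/9)
  (m₁,m₂)=(-3/2,-3/2): CG² = 5/9, CG = +√(5/9)   ← matches the target
  (m₁,m₂)=(-5/2,-1/2): CG² = 2/9, CG = +√(2/9)
Pairs with CG² = 5/9: (-3/2,-3/2): +√(5/9)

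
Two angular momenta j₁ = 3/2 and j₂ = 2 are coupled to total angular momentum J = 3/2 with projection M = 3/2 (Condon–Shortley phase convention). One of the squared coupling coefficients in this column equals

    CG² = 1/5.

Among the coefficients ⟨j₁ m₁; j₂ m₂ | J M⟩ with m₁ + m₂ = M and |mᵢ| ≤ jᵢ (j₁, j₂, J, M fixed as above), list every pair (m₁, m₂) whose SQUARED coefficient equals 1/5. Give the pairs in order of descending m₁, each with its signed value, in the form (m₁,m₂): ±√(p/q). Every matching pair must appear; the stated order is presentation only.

Admissible pairs with m₁+m₂ = M = 3/2: (-1/2,2), (1/2,1), (3/2,0)
  (m₁,m₂)=(3/2,0): CG² = 1/5, CG = +√(1/5)   ← matches the target
  (m₁,m₂)=(1/2,1): CG² = 2/5, CG = −√(2/5)
  (m₁,m₂)=(-1/2,2): CG² = 2/5, CG = +√(2/5)
Pairs with CG² = 1/5: (3/2,0): +√(1/5)

(3/2,0): +√(1/5)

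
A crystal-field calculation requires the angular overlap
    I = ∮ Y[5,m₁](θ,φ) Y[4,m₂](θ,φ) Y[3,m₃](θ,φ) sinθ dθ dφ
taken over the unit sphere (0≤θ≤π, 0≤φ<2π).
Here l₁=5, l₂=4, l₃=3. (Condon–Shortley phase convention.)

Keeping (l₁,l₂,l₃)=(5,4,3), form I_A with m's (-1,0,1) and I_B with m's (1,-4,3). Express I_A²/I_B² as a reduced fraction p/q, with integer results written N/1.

Same 5,4,3: normalisation and zero-m 3j drop out of the ratio.
A: Δ: 6! 4! 2! / 13! → 1/180180; sum: t=2:+1/2304 t=3:−1/216 t=4:+1/384 = -11/6912; 3j²(5 4 3; -1 0 1) = Δ·Π!·Σ² = 11/1638  (sign -1)
B: Δ: 6! 4! 2! / 13! → 1/180180; sum: t=0:+1/34560 = 1/34560; 3j²(5 4 3; 1 -4 3) = Δ·Π!·Σ² = 1/429  (sign +1)
I_A²/I_B² = (11/1638)/(1/429) = 121/42

121/42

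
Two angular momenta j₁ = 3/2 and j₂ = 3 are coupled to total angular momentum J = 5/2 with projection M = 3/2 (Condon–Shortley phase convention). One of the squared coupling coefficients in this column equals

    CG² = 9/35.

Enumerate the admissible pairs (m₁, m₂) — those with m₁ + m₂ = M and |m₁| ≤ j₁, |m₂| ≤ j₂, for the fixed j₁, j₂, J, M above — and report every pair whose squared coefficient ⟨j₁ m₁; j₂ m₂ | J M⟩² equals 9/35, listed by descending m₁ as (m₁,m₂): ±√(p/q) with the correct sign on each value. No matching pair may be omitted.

Admissible pairs with m₁+m₂ = M = 3/2: (-3/2,3), (-1/2,2), (1/2,1), (3/2,0)
  (m₁,m₂)=(3/2,0): CG² = 9/35, CG = +√(9/35)   ← matches the target
  (m₁,m₂)=(1/2,1): CG² = 7/20, CG = −√(7/20)
  (m₁,m₂)=(-1/2,2): CG² = 1/14, CG = +√(1/14)
  (m₁,m₂)=(-3/2,3): CG² = 9/28, CG = +√(9/28)
Pairs with CG² = 9/35: (3/2,0): +√(9/35)

(3/2,0): +√(9/35)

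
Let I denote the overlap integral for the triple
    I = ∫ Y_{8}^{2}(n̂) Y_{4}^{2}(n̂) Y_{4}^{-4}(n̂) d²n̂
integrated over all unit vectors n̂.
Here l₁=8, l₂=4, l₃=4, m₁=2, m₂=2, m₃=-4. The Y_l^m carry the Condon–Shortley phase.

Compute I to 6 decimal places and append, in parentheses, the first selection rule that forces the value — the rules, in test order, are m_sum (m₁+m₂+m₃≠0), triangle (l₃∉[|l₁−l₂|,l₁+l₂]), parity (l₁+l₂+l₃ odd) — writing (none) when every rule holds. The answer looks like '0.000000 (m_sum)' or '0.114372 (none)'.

0.022467 (none)

m-sum 0 ✓  L=16 even ✓  4≤4≤12 ✓
Π(2lᵢ+1) = 17×9×9 = 1377
triangle coeff Δ(8,4,4) = 1/218790
Σ_t [4,4]: t=4:+1/331776 = 1/331776
(3j)²=490/21879 [(8 4 4; 0 0 0)], sign=+1
Σ_t [6,6]: t=6:+1/58060800 = 1/58060800
(3j)²=1/4862 [(8 4 4; 2 2 -4)], sign=+1
⇒ 4πI² = 2205/347633
I = (+1)√(2205/347633/(4π)) = 0.02246668
No selection rule forces the value: the integral is nonzero (none).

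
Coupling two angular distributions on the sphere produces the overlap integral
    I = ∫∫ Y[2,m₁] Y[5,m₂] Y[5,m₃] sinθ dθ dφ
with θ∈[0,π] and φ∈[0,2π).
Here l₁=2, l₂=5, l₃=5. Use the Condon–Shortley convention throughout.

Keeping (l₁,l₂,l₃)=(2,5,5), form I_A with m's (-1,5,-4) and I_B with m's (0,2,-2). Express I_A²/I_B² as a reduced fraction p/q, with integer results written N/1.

Shared (l₁,l₂,l₃)=(2,5,5): N and (l;000)² cancel in I_A²/I_B².
A: Δ = 2!·2!·8!/13! = 1/38610; Racah Σ t=2..2: t=2:+1/80640 = 1/80640; ⇒ 3j(2 5 5; -1 5 -4)² = 9/286, sgn -1
B: Δ = 2!·2!·8!/13! = 1/38610; Racah Σ t=0..2: t=0:+1/20160 t=1:−1/1440 t=2:+1/2880 = -1/3360; ⇒ 3j(2 5 5; 0 2 -2)² = 6/715, sgn +1
I_A²/I_B² = (9/286)/(6/715) = 15/4

15/4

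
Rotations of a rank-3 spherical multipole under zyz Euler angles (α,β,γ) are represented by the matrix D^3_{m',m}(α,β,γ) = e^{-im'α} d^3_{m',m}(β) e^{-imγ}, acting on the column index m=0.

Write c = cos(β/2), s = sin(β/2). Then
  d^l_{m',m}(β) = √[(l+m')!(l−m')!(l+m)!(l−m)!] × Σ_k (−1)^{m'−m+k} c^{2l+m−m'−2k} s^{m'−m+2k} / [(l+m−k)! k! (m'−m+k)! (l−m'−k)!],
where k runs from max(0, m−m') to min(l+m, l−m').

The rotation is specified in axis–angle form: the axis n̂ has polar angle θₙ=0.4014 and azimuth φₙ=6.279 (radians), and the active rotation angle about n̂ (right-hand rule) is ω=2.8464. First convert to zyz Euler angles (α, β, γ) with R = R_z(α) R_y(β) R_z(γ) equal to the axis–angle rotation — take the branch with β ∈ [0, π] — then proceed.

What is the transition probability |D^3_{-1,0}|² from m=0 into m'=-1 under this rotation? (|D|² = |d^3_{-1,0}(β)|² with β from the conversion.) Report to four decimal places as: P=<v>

P=0.2029

Axis–angle → zyz. n̂ = (sinθₙcosφₙ, sinθₙsinφₙ, cosθₙ) = (+0.390704, -0.001635, +0.920515), ω = 2.8464.
R = I cosω + sinω [n̂]ₓ + (1−cosω) n̂n̂ᵀ gives
  R = [-0.658050, -0.269050, +0.703266; +0.266550, -0.956741, -0.116611; +0.704217, +0.110720, +0.701298]
β = atan2(√(R₁₃²+R₂₃²), R₃₃) = 0.793579; α = atan2(R₂₃, R₁₃) mod 2π = 6.118867; γ = atan2(R₃₂, −R₃₁) mod 2π = 2.985645
Split into d^3_{-1,0}(β=0.7936) × two z-phases.
With c≡cos(β/2)=0.922306 and s≡sin(β/2)=0.386459, N=[2·24·6·6]^{1/2}=41.569219
k∈{1,2,3} keeps every argument non-negative
  k=1: (−1)^0·41.5692/(12)·0.9223^5·0.3865^1 = +0.893451
  k=2: (−1)^1·41.5692/(4)·0.9223^3·0.3865^3 = -0.470597
  k=3: (−1)^2·41.5692/(12)·0.9223^1·0.3865^5 = +0.027541
d^3_{-1,0}(0.7936) = +0.893451 -0.470597 +0.027541 = +0.450395
|D^3_{-1,0}|² = |d^3_{-1,0}(β)|² = (+0.450395)² = 0.202856 (the z-rotation phases have unit modulus)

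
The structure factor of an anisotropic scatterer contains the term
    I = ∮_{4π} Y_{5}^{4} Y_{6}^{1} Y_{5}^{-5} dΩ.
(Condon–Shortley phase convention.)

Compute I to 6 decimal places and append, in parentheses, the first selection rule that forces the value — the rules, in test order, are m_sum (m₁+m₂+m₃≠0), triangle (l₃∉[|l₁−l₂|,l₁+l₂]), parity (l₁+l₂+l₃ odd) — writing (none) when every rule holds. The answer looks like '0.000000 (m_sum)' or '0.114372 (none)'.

-0.094319 (none)

Rules hold: Σm=0, L=16 even, 1≤5≤11.
N = 11·13·11 = 1573
Δ = 6!·4!·6!/17! = 1/28588560
Racah Σ t=1..5: t=1:−1/345600 t=2:+1/13824 t=3:−1/5184 t=4:+1/13824 t=5:−1/345600 = -7/129600
⇒ 3j(5 6 5; 0 0 0)² = 80/7293, sgn +1
Racah Σ t=1..1: t=1:−1/2073600 = -1/2073600
⇒ 3j(5 6 5; 4 1 -5)² = 63/9724, sgn -1
4πI² = N·(3j₀)²·(3jₘ)² = 420/3757
I = -1·√(0.111791/4π) = -0.09431898
No selection rule forces the value: the integral is nonzero (none).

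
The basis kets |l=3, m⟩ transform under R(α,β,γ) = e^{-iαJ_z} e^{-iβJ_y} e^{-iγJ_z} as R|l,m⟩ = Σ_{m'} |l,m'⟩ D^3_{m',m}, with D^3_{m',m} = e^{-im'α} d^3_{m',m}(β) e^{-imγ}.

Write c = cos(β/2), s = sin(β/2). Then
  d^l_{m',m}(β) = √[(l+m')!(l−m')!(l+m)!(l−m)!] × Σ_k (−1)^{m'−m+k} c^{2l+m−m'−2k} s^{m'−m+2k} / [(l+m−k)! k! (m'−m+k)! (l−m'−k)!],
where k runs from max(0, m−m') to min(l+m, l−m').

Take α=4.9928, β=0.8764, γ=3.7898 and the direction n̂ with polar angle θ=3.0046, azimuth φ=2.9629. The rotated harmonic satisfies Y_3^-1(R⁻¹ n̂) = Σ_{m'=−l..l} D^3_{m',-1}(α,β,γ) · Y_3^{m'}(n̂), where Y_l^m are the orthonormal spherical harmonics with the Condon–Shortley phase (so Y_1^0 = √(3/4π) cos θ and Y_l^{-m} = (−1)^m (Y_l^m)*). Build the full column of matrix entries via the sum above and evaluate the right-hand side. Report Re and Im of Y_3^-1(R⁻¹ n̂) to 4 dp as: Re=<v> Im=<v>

Need the full column D^3_{m',-1} for m'=−3..3 at α=4.9928, β=0.8764, γ=3.7898.
cos(β/2)=0.905517, sin(β/2)=0.424310
d^3_{-3,-1}: single k=2 term ⇒ +0.468812;  D = +0.467261-0.038099i
d^3_{-2,-1}: k∈[1..2] ⇒ +0.816895 -0.358732 = +0.458163;  D = +0.162156+0.428507i
d^3_{-1,-1}: k∈[0..2] ⇒ +0.551289 -0.968374 +0.159470 = -0.257615;  D = +0.206297-0.154296i
d^3_{0,-1}: k∈[0..2] ⇒ -0.894864 +0.589457 -0.043142 = -0.348549;  D = +0.277852+0.210440i
d^3_{1,-1}: k∈[0..2] ⇒ +0.726281 -0.212626 +0.005836 = +0.519490;  D = +0.186788-0.484748i
d^3_{2,-1}: k∈[0..1] ⇒ -0.358732 +0.039383 = -0.319349;  D = -0.318130-0.027871i
d^3_{3,-1}: single k=0 term ⇒ +0.102937;  D = +0.019746+0.101026i
Y_3^{m'}(θ=3.0046,φ=2.9629) and Σ D·Y over m':
  (+0.4673-0.0381i)·(-0.0009-0.0005i)  (+0.1622+0.4285i)·(-0.0177-0.0066i)  (+0.2063-0.1543i)·(-0.1697-0.0306i)  (+0.2779+0.2104i)·(-0.7049+0.0000i)  (+0.1868-0.4847i)·(+0.1697-0.0306i)  (-0.3181-0.0279i)·(-0.0177+0.0066i)  (+0.0197+0.1010i)·(+0.0009-0.0005i)
Y_3^-1(R⁻¹ n̂) = -0.213351-0.226850i

Re=-0.2134 Im=-0.2268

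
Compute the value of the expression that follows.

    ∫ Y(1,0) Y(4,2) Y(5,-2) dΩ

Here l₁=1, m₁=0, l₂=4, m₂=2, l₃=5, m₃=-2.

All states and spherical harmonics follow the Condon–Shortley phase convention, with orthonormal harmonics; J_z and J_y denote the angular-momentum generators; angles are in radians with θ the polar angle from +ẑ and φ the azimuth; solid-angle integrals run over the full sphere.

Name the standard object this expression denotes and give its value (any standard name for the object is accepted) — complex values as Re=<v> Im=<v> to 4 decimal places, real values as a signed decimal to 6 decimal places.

This is a Gaunt coefficient — the integral of a triple product of spherical harmonics over the sphere.
m-sum 0 ✓  L=10 even ✓  3≤5≤5 ✓
Π(2lᵢ+1) = 3×9×11 = 297
triangle coeff Δ(1,4,5) = 1/495
Σ_t [0,0]: t=0:+1/576 = 1/576
(3j)²=5/99 [(1 4 5; 0 0 0)], sign=-1
Σ_t [0,0]: t=0:+1/1440 = 1/1440
(3j)²=7/165 [(1 4 5; 0 2 -2)], sign=-1
⇒ 4πI² = 7/11
I = (+1)√(7/11/(4π)) = 0.22503380

Gaunt coefficient, +0.225034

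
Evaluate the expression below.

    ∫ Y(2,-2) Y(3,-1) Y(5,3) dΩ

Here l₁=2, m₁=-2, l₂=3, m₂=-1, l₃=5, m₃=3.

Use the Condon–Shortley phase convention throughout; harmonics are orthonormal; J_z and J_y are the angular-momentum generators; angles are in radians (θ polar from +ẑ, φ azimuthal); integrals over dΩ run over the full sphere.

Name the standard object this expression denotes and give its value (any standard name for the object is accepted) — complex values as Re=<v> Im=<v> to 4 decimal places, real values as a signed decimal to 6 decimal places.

Gaunt coefficient, -0.200476

This is a Gaunt coefficient — the integral of a triple product of spherical harmonics over the sphere.
Checks pass: Σm=0; 10 even; l₃=5∈[1,5].
(2·2+1)(2·3+1)(2·5+1) = 385
Δ: 0! 4! 6! / 11! → 1/2310
sum: t=0:+1/144 = 1/144
3j²(2 3 5; 0 0 0) = Δ·Π!·Σ² = 10/231  (sign -1)
sum: t=0:+1/1152 = 1/1152
3j²(2 3 5; -2 -1 3) = Δ·Π!·Σ² = 1/33  (sign +1)
combine: 4πI² = 385·10/231·1/33 = 50/99
take √, sign -1: I = -0.20047604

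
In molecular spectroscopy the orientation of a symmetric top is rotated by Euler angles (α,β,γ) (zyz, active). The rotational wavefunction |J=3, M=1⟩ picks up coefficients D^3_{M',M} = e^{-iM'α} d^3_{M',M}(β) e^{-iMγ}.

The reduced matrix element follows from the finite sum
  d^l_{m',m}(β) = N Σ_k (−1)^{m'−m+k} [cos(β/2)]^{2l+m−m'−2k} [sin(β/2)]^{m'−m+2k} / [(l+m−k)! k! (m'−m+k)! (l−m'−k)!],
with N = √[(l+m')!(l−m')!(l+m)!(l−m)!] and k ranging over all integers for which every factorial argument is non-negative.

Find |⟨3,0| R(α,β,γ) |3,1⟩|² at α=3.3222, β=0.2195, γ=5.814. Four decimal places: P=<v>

P=0.1259

D^3_{0,1}(3.3222,0.2195,5.8140) = e^{-i·0·3.3222}·d^3_{0,1}(0.2195)·e^{-i·1·5.8140}. Compute d first:
Half-angle: c=0.993984, s=0.109530. N=√(6·6·24·2)=41.569219
k: max(0,(1)−(0))=1 … min(3+(1),3−(0))=3
  k=1: (−1)^0·41.5692/(12)·0.9940^5·0.1095^1 = +0.368145
  k=2: (−1)^1·41.5692/(4)·0.9940^3·0.1095^3 = -0.013411
  k=3: (−1)^2·41.5692/(12)·0.9940^1·0.1095^5 = +0.000054
d^3_{0,1}(0.2195) = +0.368145 -0.013411 +0.000054 = +0.354789
|D^3_{0,1}|² = |d^3_{0,1}(β)|² = (+0.354789)² = 0.125875 (the z-rotation phases have unit modulus)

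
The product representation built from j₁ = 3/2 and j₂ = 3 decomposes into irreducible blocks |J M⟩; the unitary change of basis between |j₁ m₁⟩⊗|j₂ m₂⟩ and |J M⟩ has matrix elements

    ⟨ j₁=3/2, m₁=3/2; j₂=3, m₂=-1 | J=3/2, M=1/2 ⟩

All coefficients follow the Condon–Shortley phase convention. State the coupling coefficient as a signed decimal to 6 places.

√[4·3!0!3!/7! · 3!0!2!4!2!1!] = √(576/35)
  +(−1)^0/∏(0,3,0,2,0,1)! = 1/12  (running 1/12)
⟨..|..⟩ = √(576/35)·(1/12) = +0.338062

+√(4/35) ≈ +0.338062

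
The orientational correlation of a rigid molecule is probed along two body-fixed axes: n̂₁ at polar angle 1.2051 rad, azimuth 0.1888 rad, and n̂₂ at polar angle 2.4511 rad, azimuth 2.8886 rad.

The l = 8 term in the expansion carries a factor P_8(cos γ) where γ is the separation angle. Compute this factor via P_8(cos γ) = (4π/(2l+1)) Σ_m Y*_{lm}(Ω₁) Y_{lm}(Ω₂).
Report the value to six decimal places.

Addition theorem: P_8(cos γ) = (4π/17) Σ_m Y*_{lm}(Ω₁) Y_{lm}(Ω₂), m = −8…8:
  m=-8: Y*=0.01800 + 0.29764j  Y=-0.00611 + 0.01255j  product -0.00385 - 0.00159j
  m=-7: Y*=0.11264 + 0.44261j  Y=-0.01344 + 0.06623j  product -0.03083 + 0.00151j
  m=-6: Y*=0.09723 + 0.20761j  Y=0.01050 + 0.19862j  product -0.04021 + 0.02149j
  m=-5: Y*=-0.13106 - 0.18097j  Y=0.11702 + 0.37062j  product 0.05173 - 0.06975j
  m=-4: Y*=-0.23642 - 0.22255j  Y=0.25111 + 0.40157j  product 0.03000 - 0.15082j
  m=-3: Y*=0.06718 + 0.04272j  Y=0.16706 + 0.15846j  product 0.00445 + 0.01778j
  m=-2: Y*=0.30870 + 0.12244j  Y=-0.21495 - 0.11910j  product -0.05177 - 0.06308j
  m=-1: Y*=-0.01621 - 0.00310j  Y=-0.35415 - 0.09156j  product 0.00546 + 0.00258j
  m=+0: Y*=-0.32894 + 0.00000j  Y=0.13794 + 0.00000j  product -0.04537 + 0.00000j
  m=+1: Y*=0.01621 - 0.00310j  Y=0.35415 - 0.09156j  product 0.00546 - 0.00258j
  m=+2: Y*=0.30870 - 0.12244j  Y=-0.21495 + 0.11910j  product -0.05177 + 0.06308j
  m=+3: Y*=-0.06718 + 0.04272j  Y=-0.16706 + 0.15846j  product 0.00445 - 0.01778j
  m=+4: Y*=-0.23642 + 0.22255j  Y=0.25111 - 0.40157j  product 0.03000 + 0.15082j
  m=+5: Y*=0.13106 - 0.18097j  Y=-0.11702 + 0.37062j  product 0.05173 + 0.06975j
  m=+6: Y*=0.09723 - 0.20761j  Y=0.01050 - 0.19862j  product -0.04021 - 0.02149j
  m=+7: Y*=-0.11264 + 0.44261j  Y=0.01344 + 0.06623j  product -0.03083 - 0.00151j
  m=+8: Y*=0.01800 - 0.29764j  Y=-0.00611 - 0.01255j  product -0.00385 + 0.00159j
Σ over m = -0.11539 + 0.00000j; ×(4π/17) → -0.08530 + 0.00000j. Real part: -0.085296

-0.085296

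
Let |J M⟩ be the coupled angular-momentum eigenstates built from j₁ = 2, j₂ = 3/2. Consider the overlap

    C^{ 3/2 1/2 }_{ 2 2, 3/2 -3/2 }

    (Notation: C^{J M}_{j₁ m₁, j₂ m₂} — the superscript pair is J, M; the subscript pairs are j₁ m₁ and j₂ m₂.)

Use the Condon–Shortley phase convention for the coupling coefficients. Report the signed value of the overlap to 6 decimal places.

+√(2/5) ≈ +0.632456

√[4·2!2!1!/6! · 4!0!0!3!2!1!] = √(32/5)
  +(−1)^0/∏(0,2,0,0,2,1)! = 1/4  (running 1/4)
⟨..|..⟩ = √(32/5)·(1/4) = +0.632456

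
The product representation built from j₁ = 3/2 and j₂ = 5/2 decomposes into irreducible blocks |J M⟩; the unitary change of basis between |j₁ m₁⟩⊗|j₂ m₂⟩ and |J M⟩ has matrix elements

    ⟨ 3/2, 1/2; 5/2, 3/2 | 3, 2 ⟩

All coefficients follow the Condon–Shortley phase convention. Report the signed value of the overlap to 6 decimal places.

triangle: 1!·2!·4!/8! = 48/40320
(j±m)!: 2!·1!·4!·1!·5!·1! = 5760
prefactor² = (2J+1)·Δ·N² = 48
  k=0: +1/(0!·1!·1!·4!·1!·0!) = 1/24
  k=1: −1/(1!·0!·0!·3!·2!·1!) = -1/12
Σ = -1/24  ⇒  CG² = 48·(-1/24)² = 1/12
CG = −√(1/12) = -0.288675

−√(1/12) ≈ -0.288675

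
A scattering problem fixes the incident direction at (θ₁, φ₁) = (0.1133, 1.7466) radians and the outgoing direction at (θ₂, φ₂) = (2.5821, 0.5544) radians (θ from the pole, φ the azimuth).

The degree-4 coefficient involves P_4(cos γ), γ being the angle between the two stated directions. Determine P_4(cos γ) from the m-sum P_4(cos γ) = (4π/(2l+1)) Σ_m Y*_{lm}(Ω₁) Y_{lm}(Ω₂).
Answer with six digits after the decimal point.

Summing Y*_{l m}(θ₁,φ₁)·Y_{l m}(θ₂,φ₂) over m ∈ [−4, 4]; prefactor 4π/(2·4+1) = 1.396263:
  m=-4: (0.000055, 0.000047) × (-0.021163, -0.028024) = (0.000000, -0.000003)  (running Σ = (0.000000, -0.000003))
  m=-3: (0.000905, -0.001553) × (0.014635, 0.157932) = (0.000259, 0.000120)  (running Σ = (0.000259, 0.000118))
  m=-2: (-0.023727, -0.008704) × (0.169197, -0.339796) = (-0.006972, 0.006589)  (running Σ = (-0.006713, 0.006707))
  m=-1: (-0.036347, 0.204615) × (-0.366948, 0.227205) = (-0.033152, -0.083341)  (running Σ = (-0.039865, -0.076634))
  m=0: (0.792803, -0.000000) × (-0.051901, 0.000000) = (-0.041147, 0.000000)  (running Σ = (-0.081013, -0.076634))
  m=1: (0.036347, 0.204615) × (0.366948, 0.227205) = (-0.033152, 0.083341)  (running Σ = (-0.114165, 0.006707))
  m=2: (-0.023727, 0.008704) × (0.169197, 0.339796) = (-0.006972, -0.006589)  (running Σ = (-0.121137, 0.000118))
  m=3: (-0.000905, -0.001553) × (-0.014635, 0.157932) = (0.000259, -0.000120)  (running Σ = (-0.120878, -0.000003))
  m=4: (0.000055, -0.000047) × (-0.021163, 0.028024) = (0.000000, 0.000003)  (running Σ = (-0.120878, 0.000000))
Total Σ_m = (-0.120878, 0.000000). Multiply by 1.396263: (-0.168778, 0.000000). P_4(cos γ) = -0.168778

-0.168778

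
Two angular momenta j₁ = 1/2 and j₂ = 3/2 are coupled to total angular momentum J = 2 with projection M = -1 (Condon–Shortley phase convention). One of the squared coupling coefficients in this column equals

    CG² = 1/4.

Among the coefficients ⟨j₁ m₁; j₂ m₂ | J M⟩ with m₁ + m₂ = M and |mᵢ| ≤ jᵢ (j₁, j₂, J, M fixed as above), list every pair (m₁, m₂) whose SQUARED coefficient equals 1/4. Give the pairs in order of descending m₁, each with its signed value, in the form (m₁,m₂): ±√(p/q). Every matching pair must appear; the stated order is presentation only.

(1/2,-3/2): +√(1/4)

Admissible pairs with m₁+m₂ = M = -1: (-1/2,-1/2), (1/2,-3/2)
  (m₁,m₂)=(1/2,-3/2): CG² = 1/4, CG = +√(1/4)   ← matches the target
  (m₁,m₂)=(-1/2,-1/2): CG² = 3/4, CG = +√(3/4)
Pairs with CG² = 1/4: (1/2,-3/2): +√(1/4)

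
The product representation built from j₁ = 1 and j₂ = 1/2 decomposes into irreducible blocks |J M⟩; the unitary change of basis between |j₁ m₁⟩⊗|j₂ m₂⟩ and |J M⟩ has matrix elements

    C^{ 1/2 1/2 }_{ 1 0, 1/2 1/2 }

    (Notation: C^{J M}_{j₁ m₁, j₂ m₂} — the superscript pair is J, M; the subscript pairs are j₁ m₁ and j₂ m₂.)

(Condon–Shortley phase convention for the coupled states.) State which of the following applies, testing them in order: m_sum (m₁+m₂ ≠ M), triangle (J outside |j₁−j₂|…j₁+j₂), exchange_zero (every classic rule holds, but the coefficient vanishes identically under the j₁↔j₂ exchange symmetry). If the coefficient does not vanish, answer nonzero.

m-sum: m₁+m₂ = 0+1/2 = 1/2, M = 1/2  ✓
triangle: |j₁−j₂| = 1/2 ≤ J = 1/2 ≤ j₁+j₂ = 3/2  ✓
exchange: j₁≠j₂ or m₁≠m₂ — the exchange symmetry imposes no constraint here
value check: CG = −√(1/3) = -0.577350 ≠ 0

nonzero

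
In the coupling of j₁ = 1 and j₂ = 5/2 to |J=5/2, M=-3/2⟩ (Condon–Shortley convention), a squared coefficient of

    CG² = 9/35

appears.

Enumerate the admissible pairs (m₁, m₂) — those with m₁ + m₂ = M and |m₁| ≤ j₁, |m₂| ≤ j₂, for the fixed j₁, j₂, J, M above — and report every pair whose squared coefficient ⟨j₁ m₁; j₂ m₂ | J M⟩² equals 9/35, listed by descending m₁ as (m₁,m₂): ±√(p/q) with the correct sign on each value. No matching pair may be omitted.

Admissible pairs with m₁+m₂ = M = -3/2: (-1,-1/2), (0,-3/2), (1,-5/2)
  (m₁,m₂)=(1,-5/2): CG² = 2/7, CG = +√(2/7)
  (m₁,m₂)=(0,-3/2): CG² = 9/35, CG = +√(9/35)   ← matches the target
  (m₁,m₂)=(-1,-1/2): CG² = 16/35, CG = −√(16/35)
Pairs with CG² = 9/35: (0,-3/2): +√(9/35)

(0,-3/2): +√(9/35)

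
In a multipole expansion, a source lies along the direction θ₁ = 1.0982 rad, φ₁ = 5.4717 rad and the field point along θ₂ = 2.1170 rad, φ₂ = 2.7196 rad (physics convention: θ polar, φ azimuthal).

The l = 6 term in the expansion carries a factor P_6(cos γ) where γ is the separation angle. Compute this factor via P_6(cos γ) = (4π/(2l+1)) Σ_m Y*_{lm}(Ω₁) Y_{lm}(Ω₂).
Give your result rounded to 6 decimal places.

Expand P_6 via completeness: Σ_{m} conj(Y_{6,m}) at Ω₁ times Y_{6,m} at Ω₂ —
  [-6]  conj(Y_{6,-6})(Ω₁) = (0.037524, 0.237772) ; Y_{6,-6}(Ω₂) = (-0.154185, 0.107679) ; Δ = (-0.031389, -0.032620)
  [-5]  conj(Y_{6,-5})(Ω₁) = (-0.259672, 0.338086) ; Y_{6,-5}(Ω₂) = (-0.203327, 0.339843) ; Δ = (-0.062098, -0.156990)
  [-4]  conj(Y_{6,-4})(Ω₁) = (-0.285310, 0.029880) ; Y_{6,-4}(Ω₂) = (-0.043766, 0.371800) ; Δ = (0.001377, -0.107386)
  [-3]  conj(Y_{6,-3})(Ω₁) = (0.114682, 0.098003) ; Y_{6,-3}(Ω₂) = (-0.002023, -0.006429) ; Δ = (0.000398, -0.000935)
  [-2]  conj(Y_{6,-2})(Ω₁) = (0.017679, 0.338536) ; Y_{6,-2}(Ω₂) = (-0.229811, -0.258450) ; Δ = (0.083432, -0.082368)
  [-1]  conj(Y_{6,-1})(Ω₁) = (0.023064, -0.024300) ; Y_{6,-1}(Ω₂) = (-0.115469, -0.051841) ; Δ = (-0.003923, 0.001610)
  [+0]  conj(Y_{6,0})(Ω₁) = (0.336113, -0.000000) ; Y_{6,0}(Ω₂) = (0.313766, 0.000000) ; Δ = (0.105461, 0.000000)
  [+1]  conj(Y_{6,1})(Ω₁) = (-0.023064, -0.024300) ; Y_{6,1}(Ω₂) = (0.115469, -0.051841) ; Δ = (-0.003923, -0.001610)
  [+2]  conj(Y_{6,2})(Ω₁) = (0.017679, -0.338536) ; Y_{6,2}(Ω₂) = (-0.229811, 0.258450) ; Δ = (0.083432, 0.082368)
  [+3]  conj(Y_{6,3})(Ω₁) = (-0.114682, 0.098003) ; Y_{6,3}(Ω₂) = (0.002023, -0.006429) ; Δ = (0.000398, 0.000935)
  [+4]  conj(Y_{6,4})(Ω₁) = (-0.285310, -0.029880) ; Y_{6,4}(Ω₂) = (-0.043766, -0.371800) ; Δ = (0.001377, 0.107386)
  [+5]  conj(Y_{6,5})(Ω₁) = (0.259672, 0.338086) ; Y_{6,5}(Ω₂) = (0.203327, 0.339843) ; Δ = (-0.062098, 0.156990)
  [+6]  conj(Y_{6,6})(Ω₁) = (0.037524, -0.237772) ; Y_{6,6}(Ω₂) = (-0.154185, -0.107679) ; Δ = (-0.031389, 0.032620)
Σ over m = (0.081056, 0.000000); ×(4π/13) → (0.078353, 0.000000). Real part: 0.078353

0.078353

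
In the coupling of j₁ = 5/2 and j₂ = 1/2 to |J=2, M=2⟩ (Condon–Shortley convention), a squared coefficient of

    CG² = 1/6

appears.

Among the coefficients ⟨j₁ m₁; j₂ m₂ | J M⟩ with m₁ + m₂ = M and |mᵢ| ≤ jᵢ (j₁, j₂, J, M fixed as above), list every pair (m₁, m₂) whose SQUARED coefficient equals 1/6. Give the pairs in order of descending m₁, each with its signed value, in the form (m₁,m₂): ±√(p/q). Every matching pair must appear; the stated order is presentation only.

(3/2,1/2): −√(1/6)

Admissible pairs with m₁+m₂ = M = 2: (3/2,1/2), (5/2,-1/2)
  (m₁,m₂)=(5/2,-1/2): CG² = 5/6, CG = +√(5/6)
  (m₁,m₂)=(3/2,1/2): CG² = 1/6, CG = −√(1/6)   ← matches the target
Pairs with CG² = 1/6: (3/2,1/2): −√(1/6)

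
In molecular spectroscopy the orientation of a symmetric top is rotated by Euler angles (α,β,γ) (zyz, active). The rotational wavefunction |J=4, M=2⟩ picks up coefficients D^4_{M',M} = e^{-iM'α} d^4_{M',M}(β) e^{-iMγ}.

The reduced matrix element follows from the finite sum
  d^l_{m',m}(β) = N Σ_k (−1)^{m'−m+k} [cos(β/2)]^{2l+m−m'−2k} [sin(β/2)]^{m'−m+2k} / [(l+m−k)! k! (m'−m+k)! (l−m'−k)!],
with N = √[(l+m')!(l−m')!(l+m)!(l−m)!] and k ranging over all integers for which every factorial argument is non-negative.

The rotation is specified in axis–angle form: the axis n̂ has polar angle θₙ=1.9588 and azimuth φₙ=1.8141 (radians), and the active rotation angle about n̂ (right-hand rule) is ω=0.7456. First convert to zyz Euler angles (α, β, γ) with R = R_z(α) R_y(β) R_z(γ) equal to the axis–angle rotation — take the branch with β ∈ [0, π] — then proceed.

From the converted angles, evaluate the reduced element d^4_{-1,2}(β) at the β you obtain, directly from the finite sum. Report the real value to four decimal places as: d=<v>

Axis–angle → zyz. n̂ = (sinθₙcosφₙ, sinθₙsinφₙ, cosθₙ) = (-0.223003, +0.898403, -0.378341), ω = 0.7456.
R = I cosω + sinω [n̂]ₓ + (1−cosω) n̂n̂ᵀ gives
  R = [+0.747875, +0.203516, +0.631873; -0.309827, +0.948827, +0.061105; -0.587103, -0.241470, +0.772659]
β = atan2(√(R₁₃²+R₂₃²), R₃₃) = 0.687777; α = atan2(R₂₃, R₁₃) mod 2π = 0.096405; γ = atan2(R₃₂, −R₃₁) mod 2π = 5.892983
d^4_{-1,2}(β=0.6878) via the finite sum:
Half-angle: c=0.941451, s=0.337150. N=√(6·120·720·2)=1018.233765
The bounds max(0,m−m')=3 and min(l+m,l−m')=5 give 3 terms
  k=3: (−1)^0·1018.2338/(72)·0.9415^5·0.3372^3 = +0.400843
  k=4: (−1)^1·1018.2338/(48)·0.9415^3·0.3372^5 = -0.077111
  k=5: (−1)^2·1018.2338/(240)·0.9415^1·0.3372^7 = +0.001978
d^4_{-1,2}(0.6878) = +0.400843 -0.077111 +0.001978 = +0.325709

d=0.3257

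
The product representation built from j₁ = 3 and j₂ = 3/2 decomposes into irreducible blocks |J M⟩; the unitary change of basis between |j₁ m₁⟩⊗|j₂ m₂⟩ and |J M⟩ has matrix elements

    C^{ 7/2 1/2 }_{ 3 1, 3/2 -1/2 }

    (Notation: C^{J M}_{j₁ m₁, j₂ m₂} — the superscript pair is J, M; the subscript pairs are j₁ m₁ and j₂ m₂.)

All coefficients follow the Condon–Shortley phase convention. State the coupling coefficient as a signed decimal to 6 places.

√[8·1!5!2!/9! · 4!2!1!2!4!3!] = √(512/7)
  +(−1)^0/∏(0,1,2,1,3,1)! = 1/12  (running 1/12)
  +(−1)^1/∏(1,0,1,0,4,2)! = -1/48  (running 1/16)
⟨..|..⟩ = √(512/7)·(1/16) = +0.534522

+√(2/7) ≈ +0.534522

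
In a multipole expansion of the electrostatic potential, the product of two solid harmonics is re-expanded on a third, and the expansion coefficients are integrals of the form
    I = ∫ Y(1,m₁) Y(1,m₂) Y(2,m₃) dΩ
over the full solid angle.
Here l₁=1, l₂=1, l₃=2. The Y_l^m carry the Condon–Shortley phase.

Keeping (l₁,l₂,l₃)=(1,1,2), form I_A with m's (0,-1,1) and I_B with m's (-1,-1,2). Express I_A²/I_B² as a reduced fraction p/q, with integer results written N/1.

1/2

Same 1,1,2: normalisation and zero-m 3j drop out of the ratio.
A: Δ: 0! 2! 2! / 5! → 1/30; sum: t=0:+1/2 = 1/2; 3j²(1 1 2; 0 -1 1) = Δ·Π!·Σ² = 1/10  (sign -1)
B: Δ: 0! 2! 2! / 5! → 1/30; sum: t=0:+1/4 = 1/4; 3j²(1 1 2; -1 -1 2) = Δ·Π!·Σ² = 1/5  (sign +1)
I_A²/I_B² = (1/10)/(1/5) = 1/2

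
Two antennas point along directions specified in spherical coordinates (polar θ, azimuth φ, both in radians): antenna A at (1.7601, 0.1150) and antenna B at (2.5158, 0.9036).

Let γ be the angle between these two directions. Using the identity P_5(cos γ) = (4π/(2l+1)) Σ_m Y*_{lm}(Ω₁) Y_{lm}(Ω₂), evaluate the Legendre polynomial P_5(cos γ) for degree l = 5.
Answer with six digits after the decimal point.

-0.047955

Addition theorem: P_5(cos γ) = (4π/11) Σ_m Y*_{lm}(Ω₁) Y_{lm}(Ω₂), m = −5…5:
  m=-5: Y*=+0.355926+0.230657i  Y=-0.006182+0.031398i  product -0.009442+0.009750i
  m=-4: Y*=-0.230262-0.114083i  Y=+0.124666-0.063767i  product -0.035981+0.000461i
  m=-3: Y*=-0.210131-0.075515i  Y=-0.310301-0.142608i  product +0.054435+0.053399i
  m=-2: Y*=+0.267702+0.062681i  Y=+0.107145+0.444754i  product +0.000805+0.125778i
  m=-1: Y*=+0.165801+0.019152i  Y=+0.100459-0.127534i  product +0.019099-0.019221i
  m=+0: Y*=-0.277297-0.000000i  Y=+0.359937+0.000000i  product -0.099809-0.000000i
  m=+1: Y*=-0.165801+0.019152i  Y=-0.100459-0.127534i  product +0.019099+0.019221i
  m=+2: Y*=+0.267702-0.062681i  Y=+0.107145-0.444754i  product +0.000805-0.125778i
  m=+3: Y*=+0.210131-0.075515i  Y=+0.310301-0.142608i  product +0.054435-0.053399i
  m=+4: Y*=-0.230262+0.114083i  Y=+0.124666+0.063767i  product -0.035981-0.000461i
  m=+5: Y*=-0.355926+0.230657i  Y=+0.006182+0.031398i  product -0.009442-0.009750i
Total Σ_m = -0.041977-0.000000i. Multiply by 1.142397: -0.047955-0.000000i. P_5(cos γ) = -0.047955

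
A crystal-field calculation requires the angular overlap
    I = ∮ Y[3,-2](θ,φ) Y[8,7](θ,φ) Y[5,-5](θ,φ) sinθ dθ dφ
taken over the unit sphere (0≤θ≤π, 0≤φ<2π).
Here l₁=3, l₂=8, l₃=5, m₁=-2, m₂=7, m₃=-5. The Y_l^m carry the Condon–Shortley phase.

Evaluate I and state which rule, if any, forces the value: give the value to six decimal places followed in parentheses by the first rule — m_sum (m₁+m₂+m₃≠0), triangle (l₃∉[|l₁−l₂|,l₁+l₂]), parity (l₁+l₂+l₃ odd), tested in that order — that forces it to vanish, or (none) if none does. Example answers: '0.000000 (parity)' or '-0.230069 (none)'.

-0.230069 (none)

Rules hold: Σm=0, L=16 even, 5≤5≤11.
N = 7·17·11 = 1309
Δ = 6!·0!·10!/17! = 1/136136
Racah Σ t=3..3: t=3:−1/518400 = -1/518400
⇒ 3j(3 8 5; 0 0 0)² = 56/2431, sgn +1
Racah Σ t=5..5: t=5:−1/435456000 = -1/435456000
⇒ 3j(3 8 5; -2 7 -5)² = 3/136, sgn -1
4πI² = N·(3j₀)²·(3jₘ)² = 147/221
I = -1·√(0.665158/4π) = -0.23006873
No selection rule forces the value: the integral is nonzero (none).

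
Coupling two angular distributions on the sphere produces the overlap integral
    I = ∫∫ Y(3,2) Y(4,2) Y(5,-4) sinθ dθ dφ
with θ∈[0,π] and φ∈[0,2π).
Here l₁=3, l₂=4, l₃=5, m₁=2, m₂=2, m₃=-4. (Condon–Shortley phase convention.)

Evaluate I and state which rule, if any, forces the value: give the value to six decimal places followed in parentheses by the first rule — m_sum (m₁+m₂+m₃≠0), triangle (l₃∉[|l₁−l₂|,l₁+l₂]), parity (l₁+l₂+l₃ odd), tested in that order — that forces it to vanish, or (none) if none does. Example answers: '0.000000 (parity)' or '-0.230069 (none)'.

0.143343 (none)

m-sum 0 ✓  L=12 even ✓  1≤5≤7 ✓
Π(2lᵢ+1) = 7×9×11 = 693
triangle coeff Δ(3,4,5) = 1/180180
Σ_t [0,2]: t=0:+1/576 t=1:−1/144 t=2:+1/576 = -1/288
(3j)²=20/1001 [(3 4 5; 0 0 0)], sign=+1
Σ_t [0,1]: t=0:+1/8640 t=1:−1/2880 = -1/4320
(3j)²=8/429 [(3 4 5; 2 2 -4)], sign=+1
⇒ 4πI² = 480/1859
I = (+1)√(480/1859/(4π)) = 0.14334284
No selection rule forces the value: the integral is nonzero (none).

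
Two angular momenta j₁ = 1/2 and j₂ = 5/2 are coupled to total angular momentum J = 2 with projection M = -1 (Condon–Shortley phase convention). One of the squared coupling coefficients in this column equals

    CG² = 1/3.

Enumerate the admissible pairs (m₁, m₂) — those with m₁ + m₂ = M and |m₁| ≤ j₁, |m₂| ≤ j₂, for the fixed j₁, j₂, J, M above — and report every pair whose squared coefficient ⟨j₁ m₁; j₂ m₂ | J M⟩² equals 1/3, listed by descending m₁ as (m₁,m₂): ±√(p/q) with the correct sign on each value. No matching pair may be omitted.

Admissible pairs with m₁+m₂ = M = -1: (-1/2,-1/2), (1/2,-3/2)
  (m₁,m₂)=(1/2,-3/2): CG² = 2/3, CG = +√(2/3)
  (m₁,m₂)=(-1/2,-1/2): CG² = 1/3, CG = −√(1/3)   ← matches the target
Pairs with CG² = 1/3: (-1/2,-1/2): −√(1/3)

(-1/2,-1/2): −√(1/3)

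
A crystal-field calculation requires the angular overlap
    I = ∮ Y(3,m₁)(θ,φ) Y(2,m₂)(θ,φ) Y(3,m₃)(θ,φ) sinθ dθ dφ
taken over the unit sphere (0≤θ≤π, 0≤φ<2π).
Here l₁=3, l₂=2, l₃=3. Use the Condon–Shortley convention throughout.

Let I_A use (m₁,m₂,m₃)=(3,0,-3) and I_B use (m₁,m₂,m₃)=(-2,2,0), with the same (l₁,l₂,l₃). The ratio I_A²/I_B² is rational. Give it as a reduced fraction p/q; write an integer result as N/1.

5/4

l's match ⇒ only the (l;m) 3-j factors differ between A and B.
A: triangle coeff Δ(3,2,3) = 1/3780; Σ_t [0,0]: t=0:+1/96 = 1/96; (3j)²=5/84 [(3 2 3; 3 0 -3)], sign=+1
B: triangle coeff Δ(3,2,3) = 1/3780; Σ_t [2,2]: t=2:+1/24 = 1/24; (3j)²=1/21 [(3 2 3; -2 2 0)], sign=-1
I_A²/I_B² = (5/84)/(1/21) = 5/4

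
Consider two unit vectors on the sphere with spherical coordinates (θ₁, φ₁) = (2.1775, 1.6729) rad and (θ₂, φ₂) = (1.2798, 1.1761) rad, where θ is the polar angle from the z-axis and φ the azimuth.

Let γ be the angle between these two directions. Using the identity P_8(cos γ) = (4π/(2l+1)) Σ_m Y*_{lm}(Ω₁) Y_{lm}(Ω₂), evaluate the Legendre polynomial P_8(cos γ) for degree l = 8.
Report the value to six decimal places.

0.008146

Addition theorem: P_8(cos γ) = (4π/17) Σ_m Y*_{lm}(Ω₁) Y_{lm}(Ω₂), m = −8…8:
  [-8]  conj(Y_{8,-8})(Ω₁) = 0.07321 + 0.07796j ; Y_{8,-8}(Ω₂) = -0.36550 - 0.00584j ; Δ = -0.02630 - 0.02892j
  [-7]  conj(Y_{8,-7})(Ω₁) = -0.19459 + 0.22423j ; Y_{8,-7}(Ω₂) = -0.16191 - 0.40689j ; Δ = 0.12274 + 0.04287j
  [-6]  conj(Y_{8,-6})(Ω₁) = -0.36699 - 0.25793j ; Y_{8,-6}(Ω₂) = 0.04886 - 0.04770j ; Δ = -0.03024 + 0.00490j
  [-5]  conj(Y_{8,-5})(Ω₁) = 0.15906 - 0.28402j ; Y_{8,-5}(Ω₂) = -0.30567 - 0.13020j ; Δ = -0.08560 + 0.06611j
  [-4]  conj(Y_{8,-4})(Ω₁) = -0.08245 - 0.03568j ; Y_{8,-4}(Ω₂) = 0.00159 - 0.19935j ; Δ = -0.00724 + 0.01638j
  [-3]  conj(Y_{8,-3})(Ω₁) = 0.11080 - 0.35034j ; Y_{8,-3}(Ω₂) = -0.22935 + 0.09339j ; Δ = 0.00731 + 0.09070j
  [-2]  conj(Y_{8,-2})(Ω₁) = 0.10055 + 0.02082j ; Y_{8,-2}(Ω₂) = -0.17245 - 0.17383j ; Δ = -0.01372 - 0.02107j
  [-1]  conj(Y_{8,-1})(Ω₁) = 0.03289 - 0.32104j ; Y_{8,-1}(Ω₂) = -0.07898 + 0.18960j ; Δ = 0.05827 + 0.03159j
  [+0]  conj(Y_{8,0})(Ω₁) = 0.15404 + 0.00000j ; Y_{8,0}(Ω₂) = -0.25593 + 0.00000j ; Δ = -0.03942 + 0.00000j
  [+1]  conj(Y_{8,1})(Ω₁) = -0.03289 - 0.32104j ; Y_{8,1}(Ω₂) = 0.07898 + 0.18960j ; Δ = 0.05827 - 0.03159j
  [+2]  conj(Y_{8,2})(Ω₁) = 0.10055 - 0.02082j ; Y_{8,2}(Ω₂) = -0.17245 + 0.17383j ; Δ = -0.01372 + 0.02107j
  [+3]  conj(Y_{8,3})(Ω₁) = -0.11080 - 0.35034j ; Y_{8,3}(Ω₂) = 0.22935 + 0.09339j ; Δ = 0.00731 - 0.09070j
  [+4]  conj(Y_{8,4})(Ω₁) = -0.08245 + 0.03568j ; Y_{8,4}(Ω₂) = 0.00159 + 0.19935j ; Δ = -0.00724 - 0.01638j
  [+5]  conj(Y_{8,5})(Ω₁) = -0.15906 - 0.28402j ; Y_{8,5}(Ω₂) = 0.30567 - 0.13020j ; Δ = -0.08560 - 0.06611j
  [+6]  conj(Y_{8,6})(Ω₁) = -0.36699 + 0.25793j ; Y_{8,6}(Ω₂) = 0.04886 + 0.04770j ; Δ = -0.03024 - 0.00490j
  [+7]  conj(Y_{8,7})(Ω₁) = 0.19459 + 0.22423j ; Y_{8,7}(Ω₂) = 0.16191 - 0.40689j ; Δ = 0.12274 - 0.04287j
  [+8]  conj(Y_{8,8})(Ω₁) = 0.07321 - 0.07796j ; Y_{8,8}(Ω₂) = -0.36550 + 0.00584j ; Δ = -0.02630 + 0.02892j
Σ over m = 0.01102 + 0.00000j; ×(4π/17) → 0.00815 + 0.00000j. Real part: 0.008146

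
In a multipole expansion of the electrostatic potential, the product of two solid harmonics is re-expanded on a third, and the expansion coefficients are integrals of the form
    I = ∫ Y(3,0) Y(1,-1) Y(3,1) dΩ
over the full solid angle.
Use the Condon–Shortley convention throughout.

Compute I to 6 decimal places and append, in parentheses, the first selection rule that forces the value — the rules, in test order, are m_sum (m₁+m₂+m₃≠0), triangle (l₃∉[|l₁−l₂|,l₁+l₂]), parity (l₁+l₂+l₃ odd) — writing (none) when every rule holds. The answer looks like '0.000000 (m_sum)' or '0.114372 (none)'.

l₁+l₂+l₃=7 is odd: 3j(l;000)=0 ⇒ I=0

0.000000 (parity)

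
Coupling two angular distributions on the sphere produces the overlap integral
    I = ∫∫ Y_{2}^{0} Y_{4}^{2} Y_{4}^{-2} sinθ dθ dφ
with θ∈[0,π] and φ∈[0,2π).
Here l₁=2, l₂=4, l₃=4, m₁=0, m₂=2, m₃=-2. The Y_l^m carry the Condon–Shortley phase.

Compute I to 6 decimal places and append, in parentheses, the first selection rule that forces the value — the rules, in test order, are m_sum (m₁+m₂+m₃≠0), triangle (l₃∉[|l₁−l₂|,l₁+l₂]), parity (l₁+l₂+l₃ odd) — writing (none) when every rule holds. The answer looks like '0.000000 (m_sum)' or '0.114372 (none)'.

0.065536 (none)

m-sum 0 ✓  L=10 even ✓  2≤4≤6 ✓
Π(2lᵢ+1) = 5×9×9 = 405
triangle coeff Δ(2,4,4) = 1/13860
Σ_t [0,2]: t=0:+1/192 t=1:−1/36 t=2:+1/192 = -5/288
(3j)²=20/693 [(2 4 4; 0 0 0)], sign=-1
Σ_t [0,2]: t=0:+1/2880 t=1:−1/120 t=2:+1/192 = -1/360
(3j)²=16/3465 [(2 4 4; 0 2 -2)], sign=-1
⇒ 4πI² = 320/5929
I = (+1)√(320/5929/(4π)) = 0.06553591
No selection rule forces the value: the integral is nonzero (none).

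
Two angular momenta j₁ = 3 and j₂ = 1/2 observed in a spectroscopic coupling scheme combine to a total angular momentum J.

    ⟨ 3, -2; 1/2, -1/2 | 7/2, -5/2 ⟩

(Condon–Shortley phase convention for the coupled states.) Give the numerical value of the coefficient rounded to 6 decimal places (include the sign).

j₁+j₂−J=0  J+j₁−j₂=6  J−j₁+j₂=1  j₁+j₂+J+1=8
(j₁±m₁, j₂±m₂, J±M) = (1,5,0,1,1,6)
P² = 86400/7
sum k=0..0:
  [0] +1/120 = 1/120
S = 1/120
C² = P²·S² = 6/7 ; C = +0.925820

+√(6/7) = +0.925820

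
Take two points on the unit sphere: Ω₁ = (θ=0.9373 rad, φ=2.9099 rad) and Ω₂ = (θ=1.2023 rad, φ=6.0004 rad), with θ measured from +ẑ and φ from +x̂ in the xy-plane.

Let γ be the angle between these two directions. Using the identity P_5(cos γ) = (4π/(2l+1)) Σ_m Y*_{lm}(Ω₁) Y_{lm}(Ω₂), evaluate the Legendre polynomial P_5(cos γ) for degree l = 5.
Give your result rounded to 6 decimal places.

Term-by-term m-sum for l=5 (normalisation 4π/11 = 1.142397):
  [-5]  conj(Y_{5,-5})(Ω₁) = (-0.063254, 0.144611) ; Y_{5,-5}(Ω₂) = (0.051228, 0.323878) ; Δ = (-0.050077, -0.013079)
  [-4]  conj(Y_{5,-4})(Ω₁) = (0.220117, -0.293169) ; Y_{5,-4}(Ω₂) = (0.170418, 0.362314) ; Δ = (0.143731, 0.029790)
  [-3]  conj(Y_{5,-3})(Ω₁) = (-0.299587, 0.249828) ; Y_{5,-3}(Ω₂) = (0.031157, 0.035350) ; Δ = (-0.018166, -0.002806)
  [-2]  conj(Y_{5,-2})(Ω₁) = (0.029890, -0.014935) ; Y_{5,-2}(Ω₂) = (-0.273941, -0.173880) ; Δ = (-0.010785, -0.001106)
  [-1]  conj(Y_{5,-1})(Ω₁) = (0.333442, -0.078669) ; Y_{5,-1}(Ω₂) = (-0.132839, -0.038599) ; Δ = (-0.047331, -0.002420)
  [+0]  conj(Y_{5,0})(Ω₁) = (-0.124163, -0.000000) ; Y_{5,0}(Ω₂) = (0.293959, 0.000000) ; Δ = (-0.036499, -0.000000)
  [+1]  conj(Y_{5,1})(Ω₁) = (-0.333442, -0.078669) ; Y_{5,1}(Ω₂) = (0.132839, -0.038599) ; Δ = (-0.047331, 0.002420)
  [+2]  conj(Y_{5,2})(Ω₁) = (0.029890, 0.014935) ; Y_{5,2}(Ω₂) = (-0.273941, 0.173880) ; Δ = (-0.010785, 0.001106)
  [+3]  conj(Y_{5,3})(Ω₁) = (0.299587, 0.249828) ; Y_{5,3}(Ω₂) = (-0.031157, 0.035350) ; Δ = (-0.018166, 0.002806)
  [+4]  conj(Y_{5,4})(Ω₁) = (0.220117, 0.293169) ; Y_{5,4}(Ω₂) = (0.170418, -0.362314) ; Δ = (0.143731, -0.029790)
  [+5]  conj(Y_{5,5})(Ω₁) = (0.063254, 0.144611) ; Y_{5,5}(Ω₂) = (-0.051228, 0.323878) ; Δ = (-0.050077, 0.013079)
Accumulated sum (-0.001753, 0.000000); after 4π/(2l+1) scaling, (-0.002002, 0.000000) ⇒ P_5 = -0.002002

-0.002002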